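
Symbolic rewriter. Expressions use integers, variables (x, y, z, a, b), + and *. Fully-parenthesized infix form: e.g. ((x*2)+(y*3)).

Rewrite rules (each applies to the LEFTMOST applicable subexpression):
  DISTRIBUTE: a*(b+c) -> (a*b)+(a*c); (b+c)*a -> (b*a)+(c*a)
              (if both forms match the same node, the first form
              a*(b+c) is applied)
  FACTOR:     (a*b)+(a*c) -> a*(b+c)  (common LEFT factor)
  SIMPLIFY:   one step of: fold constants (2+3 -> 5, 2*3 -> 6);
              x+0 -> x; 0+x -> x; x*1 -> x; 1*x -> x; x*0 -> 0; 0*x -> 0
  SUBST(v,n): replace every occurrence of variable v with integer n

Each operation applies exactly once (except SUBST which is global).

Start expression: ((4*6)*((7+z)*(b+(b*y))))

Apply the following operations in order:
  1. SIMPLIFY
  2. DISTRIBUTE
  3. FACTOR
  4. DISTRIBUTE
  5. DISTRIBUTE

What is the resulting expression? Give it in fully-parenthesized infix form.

Start: ((4*6)*((7+z)*(b+(b*y))))
Apply SIMPLIFY at L (target: (4*6)): ((4*6)*((7+z)*(b+(b*y)))) -> (24*((7+z)*(b+(b*y))))
Apply DISTRIBUTE at R (target: ((7+z)*(b+(b*y)))): (24*((7+z)*(b+(b*y)))) -> (24*(((7+z)*b)+((7+z)*(b*y))))
Apply FACTOR at R (target: (((7+z)*b)+((7+z)*(b*y)))): (24*(((7+z)*b)+((7+z)*(b*y)))) -> (24*((7+z)*(b+(b*y))))
Apply DISTRIBUTE at R (target: ((7+z)*(b+(b*y)))): (24*((7+z)*(b+(b*y)))) -> (24*(((7+z)*b)+((7+z)*(b*y))))
Apply DISTRIBUTE at root (target: (24*(((7+z)*b)+((7+z)*(b*y))))): (24*(((7+z)*b)+((7+z)*(b*y)))) -> ((24*((7+z)*b))+(24*((7+z)*(b*y))))

Answer: ((24*((7+z)*b))+(24*((7+z)*(b*y))))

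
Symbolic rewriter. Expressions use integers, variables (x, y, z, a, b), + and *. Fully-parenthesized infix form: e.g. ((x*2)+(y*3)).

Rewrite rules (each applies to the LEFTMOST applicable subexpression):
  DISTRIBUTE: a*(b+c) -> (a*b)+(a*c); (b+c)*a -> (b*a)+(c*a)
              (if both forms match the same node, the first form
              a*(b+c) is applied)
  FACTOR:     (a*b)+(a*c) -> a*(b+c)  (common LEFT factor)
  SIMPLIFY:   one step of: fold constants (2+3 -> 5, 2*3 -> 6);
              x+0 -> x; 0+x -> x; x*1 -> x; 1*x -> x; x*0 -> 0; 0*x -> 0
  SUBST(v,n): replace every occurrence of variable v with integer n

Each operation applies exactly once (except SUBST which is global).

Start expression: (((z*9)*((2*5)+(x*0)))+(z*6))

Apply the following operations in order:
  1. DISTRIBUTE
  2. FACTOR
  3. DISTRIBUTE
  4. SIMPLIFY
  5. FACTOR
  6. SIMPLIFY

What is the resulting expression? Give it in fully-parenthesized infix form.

Start: (((z*9)*((2*5)+(x*0)))+(z*6))
Apply DISTRIBUTE at L (target: ((z*9)*((2*5)+(x*0)))): (((z*9)*((2*5)+(x*0)))+(z*6)) -> ((((z*9)*(2*5))+((z*9)*(x*0)))+(z*6))
Apply FACTOR at L (target: (((z*9)*(2*5))+((z*9)*(x*0)))): ((((z*9)*(2*5))+((z*9)*(x*0)))+(z*6)) -> (((z*9)*((2*5)+(x*0)))+(z*6))
Apply DISTRIBUTE at L (target: ((z*9)*((2*5)+(x*0)))): (((z*9)*((2*5)+(x*0)))+(z*6)) -> ((((z*9)*(2*5))+((z*9)*(x*0)))+(z*6))
Apply SIMPLIFY at LLR (target: (2*5)): ((((z*9)*(2*5))+((z*9)*(x*0)))+(z*6)) -> ((((z*9)*10)+((z*9)*(x*0)))+(z*6))
Apply FACTOR at L (target: (((z*9)*10)+((z*9)*(x*0)))): ((((z*9)*10)+((z*9)*(x*0)))+(z*6)) -> (((z*9)*(10+(x*0)))+(z*6))
Apply SIMPLIFY at LRR (target: (x*0)): (((z*9)*(10+(x*0)))+(z*6)) -> (((z*9)*(10+0))+(z*6))

Answer: (((z*9)*(10+0))+(z*6))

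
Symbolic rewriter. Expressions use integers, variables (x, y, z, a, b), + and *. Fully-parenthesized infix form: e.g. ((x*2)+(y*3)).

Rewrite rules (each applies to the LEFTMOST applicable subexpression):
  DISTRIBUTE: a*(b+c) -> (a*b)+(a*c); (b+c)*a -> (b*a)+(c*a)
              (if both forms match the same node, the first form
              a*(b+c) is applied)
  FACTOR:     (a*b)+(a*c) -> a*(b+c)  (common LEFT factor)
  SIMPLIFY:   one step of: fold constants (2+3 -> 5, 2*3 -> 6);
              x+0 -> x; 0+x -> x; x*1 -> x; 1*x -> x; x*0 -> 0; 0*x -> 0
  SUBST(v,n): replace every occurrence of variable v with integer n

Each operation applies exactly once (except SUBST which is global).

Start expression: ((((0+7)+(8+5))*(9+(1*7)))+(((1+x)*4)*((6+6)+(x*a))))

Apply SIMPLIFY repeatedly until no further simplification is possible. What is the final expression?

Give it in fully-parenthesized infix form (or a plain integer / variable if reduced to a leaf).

Start: ((((0+7)+(8+5))*(9+(1*7)))+(((1+x)*4)*((6+6)+(x*a))))
Step 1: at LLL: (0+7) -> 7; overall: ((((0+7)+(8+5))*(9+(1*7)))+(((1+x)*4)*((6+6)+(x*a)))) -> (((7+(8+5))*(9+(1*7)))+(((1+x)*4)*((6+6)+(x*a))))
Step 2: at LLR: (8+5) -> 13; overall: (((7+(8+5))*(9+(1*7)))+(((1+x)*4)*((6+6)+(x*a)))) -> (((7+13)*(9+(1*7)))+(((1+x)*4)*((6+6)+(x*a))))
Step 3: at LL: (7+13) -> 20; overall: (((7+13)*(9+(1*7)))+(((1+x)*4)*((6+6)+(x*a)))) -> ((20*(9+(1*7)))+(((1+x)*4)*((6+6)+(x*a))))
Step 4: at LRR: (1*7) -> 7; overall: ((20*(9+(1*7)))+(((1+x)*4)*((6+6)+(x*a)))) -> ((20*(9+7))+(((1+x)*4)*((6+6)+(x*a))))
Step 5: at LR: (9+7) -> 16; overall: ((20*(9+7))+(((1+x)*4)*((6+6)+(x*a)))) -> ((20*16)+(((1+x)*4)*((6+6)+(x*a))))
Step 6: at L: (20*16) -> 320; overall: ((20*16)+(((1+x)*4)*((6+6)+(x*a)))) -> (320+(((1+x)*4)*((6+6)+(x*a))))
Step 7: at RRL: (6+6) -> 12; overall: (320+(((1+x)*4)*((6+6)+(x*a)))) -> (320+(((1+x)*4)*(12+(x*a))))
Fixed point: (320+(((1+x)*4)*(12+(x*a))))

Answer: (320+(((1+x)*4)*(12+(x*a))))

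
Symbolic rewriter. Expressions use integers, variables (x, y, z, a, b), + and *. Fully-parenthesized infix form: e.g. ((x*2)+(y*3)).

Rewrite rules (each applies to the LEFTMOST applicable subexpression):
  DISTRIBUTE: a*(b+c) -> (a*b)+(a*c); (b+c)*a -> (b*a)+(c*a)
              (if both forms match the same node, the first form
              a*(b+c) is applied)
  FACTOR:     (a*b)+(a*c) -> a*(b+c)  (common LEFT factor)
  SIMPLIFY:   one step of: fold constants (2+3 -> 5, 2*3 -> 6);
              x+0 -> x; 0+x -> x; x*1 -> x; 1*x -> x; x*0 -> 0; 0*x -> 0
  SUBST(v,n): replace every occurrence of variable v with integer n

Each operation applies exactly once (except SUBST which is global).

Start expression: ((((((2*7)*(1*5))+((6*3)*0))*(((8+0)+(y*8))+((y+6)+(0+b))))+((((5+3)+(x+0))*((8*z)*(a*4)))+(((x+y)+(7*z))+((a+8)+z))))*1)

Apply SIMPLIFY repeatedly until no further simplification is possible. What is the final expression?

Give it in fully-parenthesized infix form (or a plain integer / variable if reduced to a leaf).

Answer: ((70*((8+(y*8))+((y+6)+b)))+(((8+x)*((8*z)*(a*4)))+(((x+y)+(7*z))+((a+8)+z))))

Derivation:
Start: ((((((2*7)*(1*5))+((6*3)*0))*(((8+0)+(y*8))+((y+6)+(0+b))))+((((5+3)+(x+0))*((8*z)*(a*4)))+(((x+y)+(7*z))+((a+8)+z))))*1)
Step 1: at root: ((((((2*7)*(1*5))+((6*3)*0))*(((8+0)+(y*8))+((y+6)+(0+b))))+((((5+3)+(x+0))*((8*z)*(a*4)))+(((x+y)+(7*z))+((a+8)+z))))*1) -> (((((2*7)*(1*5))+((6*3)*0))*(((8+0)+(y*8))+((y+6)+(0+b))))+((((5+3)+(x+0))*((8*z)*(a*4)))+(((x+y)+(7*z))+((a+8)+z)))); overall: ((((((2*7)*(1*5))+((6*3)*0))*(((8+0)+(y*8))+((y+6)+(0+b))))+((((5+3)+(x+0))*((8*z)*(a*4)))+(((x+y)+(7*z))+((a+8)+z))))*1) -> (((((2*7)*(1*5))+((6*3)*0))*(((8+0)+(y*8))+((y+6)+(0+b))))+((((5+3)+(x+0))*((8*z)*(a*4)))+(((x+y)+(7*z))+((a+8)+z))))
Step 2: at LLLL: (2*7) -> 14; overall: (((((2*7)*(1*5))+((6*3)*0))*(((8+0)+(y*8))+((y+6)+(0+b))))+((((5+3)+(x+0))*((8*z)*(a*4)))+(((x+y)+(7*z))+((a+8)+z)))) -> ((((14*(1*5))+((6*3)*0))*(((8+0)+(y*8))+((y+6)+(0+b))))+((((5+3)+(x+0))*((8*z)*(a*4)))+(((x+y)+(7*z))+((a+8)+z))))
Step 3: at LLLR: (1*5) -> 5; overall: ((((14*(1*5))+((6*3)*0))*(((8+0)+(y*8))+((y+6)+(0+b))))+((((5+3)+(x+0))*((8*z)*(a*4)))+(((x+y)+(7*z))+((a+8)+z)))) -> ((((14*5)+((6*3)*0))*(((8+0)+(y*8))+((y+6)+(0+b))))+((((5+3)+(x+0))*((8*z)*(a*4)))+(((x+y)+(7*z))+((a+8)+z))))
Step 4: at LLL: (14*5) -> 70; overall: ((((14*5)+((6*3)*0))*(((8+0)+(y*8))+((y+6)+(0+b))))+((((5+3)+(x+0))*((8*z)*(a*4)))+(((x+y)+(7*z))+((a+8)+z)))) -> (((70+((6*3)*0))*(((8+0)+(y*8))+((y+6)+(0+b))))+((((5+3)+(x+0))*((8*z)*(a*4)))+(((x+y)+(7*z))+((a+8)+z))))
Step 5: at LLR: ((6*3)*0) -> 0; overall: (((70+((6*3)*0))*(((8+0)+(y*8))+((y+6)+(0+b))))+((((5+3)+(x+0))*((8*z)*(a*4)))+(((x+y)+(7*z))+((a+8)+z)))) -> (((70+0)*(((8+0)+(y*8))+((y+6)+(0+b))))+((((5+3)+(x+0))*((8*z)*(a*4)))+(((x+y)+(7*z))+((a+8)+z))))
Step 6: at LL: (70+0) -> 70; overall: (((70+0)*(((8+0)+(y*8))+((y+6)+(0+b))))+((((5+3)+(x+0))*((8*z)*(a*4)))+(((x+y)+(7*z))+((a+8)+z)))) -> ((70*(((8+0)+(y*8))+((y+6)+(0+b))))+((((5+3)+(x+0))*((8*z)*(a*4)))+(((x+y)+(7*z))+((a+8)+z))))
Step 7: at LRLL: (8+0) -> 8; overall: ((70*(((8+0)+(y*8))+((y+6)+(0+b))))+((((5+3)+(x+0))*((8*z)*(a*4)))+(((x+y)+(7*z))+((a+8)+z)))) -> ((70*((8+(y*8))+((y+6)+(0+b))))+((((5+3)+(x+0))*((8*z)*(a*4)))+(((x+y)+(7*z))+((a+8)+z))))
Step 8: at LRRR: (0+b) -> b; overall: ((70*((8+(y*8))+((y+6)+(0+b))))+((((5+3)+(x+0))*((8*z)*(a*4)))+(((x+y)+(7*z))+((a+8)+z)))) -> ((70*((8+(y*8))+((y+6)+b)))+((((5+3)+(x+0))*((8*z)*(a*4)))+(((x+y)+(7*z))+((a+8)+z))))
Step 9: at RLLL: (5+3) -> 8; overall: ((70*((8+(y*8))+((y+6)+b)))+((((5+3)+(x+0))*((8*z)*(a*4)))+(((x+y)+(7*z))+((a+8)+z)))) -> ((70*((8+(y*8))+((y+6)+b)))+(((8+(x+0))*((8*z)*(a*4)))+(((x+y)+(7*z))+((a+8)+z))))
Step 10: at RLLR: (x+0) -> x; overall: ((70*((8+(y*8))+((y+6)+b)))+(((8+(x+0))*((8*z)*(a*4)))+(((x+y)+(7*z))+((a+8)+z)))) -> ((70*((8+(y*8))+((y+6)+b)))+(((8+x)*((8*z)*(a*4)))+(((x+y)+(7*z))+((a+8)+z))))
Fixed point: ((70*((8+(y*8))+((y+6)+b)))+(((8+x)*((8*z)*(a*4)))+(((x+y)+(7*z))+((a+8)+z))))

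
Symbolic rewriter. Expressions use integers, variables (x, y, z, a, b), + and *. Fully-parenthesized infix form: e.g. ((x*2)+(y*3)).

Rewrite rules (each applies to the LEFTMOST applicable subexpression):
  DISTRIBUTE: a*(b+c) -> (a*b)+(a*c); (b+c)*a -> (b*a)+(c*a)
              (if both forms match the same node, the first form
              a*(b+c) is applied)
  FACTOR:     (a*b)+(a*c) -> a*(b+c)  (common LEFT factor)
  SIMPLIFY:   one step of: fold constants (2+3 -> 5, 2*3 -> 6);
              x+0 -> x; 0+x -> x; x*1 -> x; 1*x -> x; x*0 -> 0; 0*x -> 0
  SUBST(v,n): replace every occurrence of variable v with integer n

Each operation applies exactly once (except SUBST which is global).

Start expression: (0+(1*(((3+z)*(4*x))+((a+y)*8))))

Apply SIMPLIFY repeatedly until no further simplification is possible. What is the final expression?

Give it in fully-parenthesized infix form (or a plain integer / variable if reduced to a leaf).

Start: (0+(1*(((3+z)*(4*x))+((a+y)*8))))
Step 1: at root: (0+(1*(((3+z)*(4*x))+((a+y)*8)))) -> (1*(((3+z)*(4*x))+((a+y)*8))); overall: (0+(1*(((3+z)*(4*x))+((a+y)*8)))) -> (1*(((3+z)*(4*x))+((a+y)*8)))
Step 2: at root: (1*(((3+z)*(4*x))+((a+y)*8))) -> (((3+z)*(4*x))+((a+y)*8)); overall: (1*(((3+z)*(4*x))+((a+y)*8))) -> (((3+z)*(4*x))+((a+y)*8))
Fixed point: (((3+z)*(4*x))+((a+y)*8))

Answer: (((3+z)*(4*x))+((a+y)*8))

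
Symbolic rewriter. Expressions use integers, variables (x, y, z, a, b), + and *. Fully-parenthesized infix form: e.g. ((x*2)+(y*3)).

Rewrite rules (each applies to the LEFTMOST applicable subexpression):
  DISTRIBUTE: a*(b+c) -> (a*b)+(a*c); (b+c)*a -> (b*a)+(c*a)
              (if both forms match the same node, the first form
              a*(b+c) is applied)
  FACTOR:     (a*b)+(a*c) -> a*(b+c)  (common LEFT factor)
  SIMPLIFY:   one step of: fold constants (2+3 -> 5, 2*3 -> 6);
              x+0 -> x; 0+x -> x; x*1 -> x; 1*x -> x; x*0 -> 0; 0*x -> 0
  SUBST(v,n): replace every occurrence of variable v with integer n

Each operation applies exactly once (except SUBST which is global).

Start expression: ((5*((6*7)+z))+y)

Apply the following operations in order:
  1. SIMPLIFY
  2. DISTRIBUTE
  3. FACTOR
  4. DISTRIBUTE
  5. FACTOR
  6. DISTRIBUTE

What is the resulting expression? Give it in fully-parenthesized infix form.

Start: ((5*((6*7)+z))+y)
Apply SIMPLIFY at LRL (target: (6*7)): ((5*((6*7)+z))+y) -> ((5*(42+z))+y)
Apply DISTRIBUTE at L (target: (5*(42+z))): ((5*(42+z))+y) -> (((5*42)+(5*z))+y)
Apply FACTOR at L (target: ((5*42)+(5*z))): (((5*42)+(5*z))+y) -> ((5*(42+z))+y)
Apply DISTRIBUTE at L (target: (5*(42+z))): ((5*(42+z))+y) -> (((5*42)+(5*z))+y)
Apply FACTOR at L (target: ((5*42)+(5*z))): (((5*42)+(5*z))+y) -> ((5*(42+z))+y)
Apply DISTRIBUTE at L (target: (5*(42+z))): ((5*(42+z))+y) -> (((5*42)+(5*z))+y)

Answer: (((5*42)+(5*z))+y)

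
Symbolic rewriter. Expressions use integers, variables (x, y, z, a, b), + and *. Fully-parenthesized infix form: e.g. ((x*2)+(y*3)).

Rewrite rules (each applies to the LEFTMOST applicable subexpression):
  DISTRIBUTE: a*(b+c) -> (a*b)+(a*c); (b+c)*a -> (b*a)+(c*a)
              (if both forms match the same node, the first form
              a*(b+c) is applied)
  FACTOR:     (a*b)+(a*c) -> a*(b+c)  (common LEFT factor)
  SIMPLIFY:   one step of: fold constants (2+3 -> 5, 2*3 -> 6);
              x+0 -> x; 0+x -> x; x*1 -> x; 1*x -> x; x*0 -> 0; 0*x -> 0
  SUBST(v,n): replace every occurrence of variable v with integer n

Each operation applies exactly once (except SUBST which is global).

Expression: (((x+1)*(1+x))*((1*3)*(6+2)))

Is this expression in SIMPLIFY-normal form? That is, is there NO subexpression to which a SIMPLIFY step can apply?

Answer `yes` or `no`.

Answer: no

Derivation:
Expression: (((x+1)*(1+x))*((1*3)*(6+2)))
Scanning for simplifiable subexpressions (pre-order)...
  at root: (((x+1)*(1+x))*((1*3)*(6+2))) (not simplifiable)
  at L: ((x+1)*(1+x)) (not simplifiable)
  at LL: (x+1) (not simplifiable)
  at LR: (1+x) (not simplifiable)
  at R: ((1*3)*(6+2)) (not simplifiable)
  at RL: (1*3) (SIMPLIFIABLE)
  at RR: (6+2) (SIMPLIFIABLE)
Found simplifiable subexpr at path RL: (1*3)
One SIMPLIFY step would give: (((x+1)*(1+x))*(3*(6+2)))
-> NOT in normal form.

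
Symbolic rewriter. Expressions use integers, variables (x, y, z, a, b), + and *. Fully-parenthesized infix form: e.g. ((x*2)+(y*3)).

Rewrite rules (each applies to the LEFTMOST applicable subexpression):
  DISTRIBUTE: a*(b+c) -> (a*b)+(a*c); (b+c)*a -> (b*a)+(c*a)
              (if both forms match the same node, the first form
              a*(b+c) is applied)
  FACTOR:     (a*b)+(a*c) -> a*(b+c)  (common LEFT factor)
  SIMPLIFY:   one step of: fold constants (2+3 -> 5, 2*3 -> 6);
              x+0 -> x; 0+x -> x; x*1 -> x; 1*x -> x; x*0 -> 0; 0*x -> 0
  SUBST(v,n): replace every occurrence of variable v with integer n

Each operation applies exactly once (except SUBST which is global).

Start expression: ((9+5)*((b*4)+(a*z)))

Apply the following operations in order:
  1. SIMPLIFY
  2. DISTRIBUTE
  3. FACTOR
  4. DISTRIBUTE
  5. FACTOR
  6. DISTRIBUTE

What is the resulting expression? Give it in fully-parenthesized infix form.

Answer: ((14*(b*4))+(14*(a*z)))

Derivation:
Start: ((9+5)*((b*4)+(a*z)))
Apply SIMPLIFY at L (target: (9+5)): ((9+5)*((b*4)+(a*z))) -> (14*((b*4)+(a*z)))
Apply DISTRIBUTE at root (target: (14*((b*4)+(a*z)))): (14*((b*4)+(a*z))) -> ((14*(b*4))+(14*(a*z)))
Apply FACTOR at root (target: ((14*(b*4))+(14*(a*z)))): ((14*(b*4))+(14*(a*z))) -> (14*((b*4)+(a*z)))
Apply DISTRIBUTE at root (target: (14*((b*4)+(a*z)))): (14*((b*4)+(a*z))) -> ((14*(b*4))+(14*(a*z)))
Apply FACTOR at root (target: ((14*(b*4))+(14*(a*z)))): ((14*(b*4))+(14*(a*z))) -> (14*((b*4)+(a*z)))
Apply DISTRIBUTE at root (target: (14*((b*4)+(a*z)))): (14*((b*4)+(a*z))) -> ((14*(b*4))+(14*(a*z)))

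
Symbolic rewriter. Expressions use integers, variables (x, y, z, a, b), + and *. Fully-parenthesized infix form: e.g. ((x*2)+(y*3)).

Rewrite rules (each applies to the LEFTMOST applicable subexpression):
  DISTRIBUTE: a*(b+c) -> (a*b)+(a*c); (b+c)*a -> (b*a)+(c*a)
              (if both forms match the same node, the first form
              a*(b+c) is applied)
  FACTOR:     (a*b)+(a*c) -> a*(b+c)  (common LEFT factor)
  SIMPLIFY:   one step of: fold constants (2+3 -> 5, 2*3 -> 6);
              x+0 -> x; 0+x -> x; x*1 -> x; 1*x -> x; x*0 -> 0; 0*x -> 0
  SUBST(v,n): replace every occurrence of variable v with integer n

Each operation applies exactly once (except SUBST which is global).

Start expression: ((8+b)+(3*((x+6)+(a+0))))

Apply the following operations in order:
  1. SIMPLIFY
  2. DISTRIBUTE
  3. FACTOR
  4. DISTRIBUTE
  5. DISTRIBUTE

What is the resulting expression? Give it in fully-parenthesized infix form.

Answer: ((8+b)+(((3*x)+(3*6))+(3*a)))

Derivation:
Start: ((8+b)+(3*((x+6)+(a+0))))
Apply SIMPLIFY at RRR (target: (a+0)): ((8+b)+(3*((x+6)+(a+0)))) -> ((8+b)+(3*((x+6)+a)))
Apply DISTRIBUTE at R (target: (3*((x+6)+a))): ((8+b)+(3*((x+6)+a))) -> ((8+b)+((3*(x+6))+(3*a)))
Apply FACTOR at R (target: ((3*(x+6))+(3*a))): ((8+b)+((3*(x+6))+(3*a))) -> ((8+b)+(3*((x+6)+a)))
Apply DISTRIBUTE at R (target: (3*((x+6)+a))): ((8+b)+(3*((x+6)+a))) -> ((8+b)+((3*(x+6))+(3*a)))
Apply DISTRIBUTE at RL (target: (3*(x+6))): ((8+b)+((3*(x+6))+(3*a))) -> ((8+b)+(((3*x)+(3*6))+(3*a)))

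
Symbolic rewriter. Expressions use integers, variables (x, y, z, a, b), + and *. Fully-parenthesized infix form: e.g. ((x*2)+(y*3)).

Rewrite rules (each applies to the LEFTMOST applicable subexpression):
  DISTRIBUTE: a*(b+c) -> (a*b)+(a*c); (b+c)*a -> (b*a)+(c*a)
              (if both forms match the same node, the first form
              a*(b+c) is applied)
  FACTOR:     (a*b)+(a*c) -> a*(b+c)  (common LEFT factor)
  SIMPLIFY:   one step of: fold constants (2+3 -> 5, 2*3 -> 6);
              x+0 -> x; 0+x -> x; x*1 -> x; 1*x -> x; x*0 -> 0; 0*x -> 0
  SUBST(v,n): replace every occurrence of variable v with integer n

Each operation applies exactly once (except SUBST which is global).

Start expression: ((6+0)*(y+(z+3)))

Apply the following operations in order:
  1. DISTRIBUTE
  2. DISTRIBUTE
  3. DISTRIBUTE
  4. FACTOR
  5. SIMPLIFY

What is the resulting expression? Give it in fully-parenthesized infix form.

Start: ((6+0)*(y+(z+3)))
Apply DISTRIBUTE at root (target: ((6+0)*(y+(z+3)))): ((6+0)*(y+(z+3))) -> (((6+0)*y)+((6+0)*(z+3)))
Apply DISTRIBUTE at L (target: ((6+0)*y)): (((6+0)*y)+((6+0)*(z+3))) -> (((6*y)+(0*y))+((6+0)*(z+3)))
Apply DISTRIBUTE at R (target: ((6+0)*(z+3))): (((6*y)+(0*y))+((6+0)*(z+3))) -> (((6*y)+(0*y))+(((6+0)*z)+((6+0)*3)))
Apply FACTOR at R (target: (((6+0)*z)+((6+0)*3))): (((6*y)+(0*y))+(((6+0)*z)+((6+0)*3))) -> (((6*y)+(0*y))+((6+0)*(z+3)))
Apply SIMPLIFY at LR (target: (0*y)): (((6*y)+(0*y))+((6+0)*(z+3))) -> (((6*y)+0)+((6+0)*(z+3)))

Answer: (((6*y)+0)+((6+0)*(z+3)))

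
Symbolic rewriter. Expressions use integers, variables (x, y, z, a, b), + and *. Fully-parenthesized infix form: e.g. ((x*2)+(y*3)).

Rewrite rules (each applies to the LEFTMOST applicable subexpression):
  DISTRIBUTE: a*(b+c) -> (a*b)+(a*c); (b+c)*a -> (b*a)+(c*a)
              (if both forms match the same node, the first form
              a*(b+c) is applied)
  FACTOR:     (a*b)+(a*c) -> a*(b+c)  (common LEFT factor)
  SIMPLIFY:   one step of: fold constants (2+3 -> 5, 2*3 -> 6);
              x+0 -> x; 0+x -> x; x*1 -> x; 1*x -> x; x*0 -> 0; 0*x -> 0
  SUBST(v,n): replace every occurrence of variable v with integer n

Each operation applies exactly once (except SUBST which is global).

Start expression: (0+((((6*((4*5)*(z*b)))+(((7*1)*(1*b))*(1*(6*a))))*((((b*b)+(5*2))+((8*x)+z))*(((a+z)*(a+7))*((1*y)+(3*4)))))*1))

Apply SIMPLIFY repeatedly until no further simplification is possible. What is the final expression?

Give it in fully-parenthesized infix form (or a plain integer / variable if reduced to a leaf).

Answer: (((6*(20*(z*b)))+((7*b)*(6*a)))*((((b*b)+10)+((8*x)+z))*(((a+z)*(a+7))*(y+12))))

Derivation:
Start: (0+((((6*((4*5)*(z*b)))+(((7*1)*(1*b))*(1*(6*a))))*((((b*b)+(5*2))+((8*x)+z))*(((a+z)*(a+7))*((1*y)+(3*4)))))*1))
Step 1: at root: (0+((((6*((4*5)*(z*b)))+(((7*1)*(1*b))*(1*(6*a))))*((((b*b)+(5*2))+((8*x)+z))*(((a+z)*(a+7))*((1*y)+(3*4)))))*1)) -> ((((6*((4*5)*(z*b)))+(((7*1)*(1*b))*(1*(6*a))))*((((b*b)+(5*2))+((8*x)+z))*(((a+z)*(a+7))*((1*y)+(3*4)))))*1); overall: (0+((((6*((4*5)*(z*b)))+(((7*1)*(1*b))*(1*(6*a))))*((((b*b)+(5*2))+((8*x)+z))*(((a+z)*(a+7))*((1*y)+(3*4)))))*1)) -> ((((6*((4*5)*(z*b)))+(((7*1)*(1*b))*(1*(6*a))))*((((b*b)+(5*2))+((8*x)+z))*(((a+z)*(a+7))*((1*y)+(3*4)))))*1)
Step 2: at root: ((((6*((4*5)*(z*b)))+(((7*1)*(1*b))*(1*(6*a))))*((((b*b)+(5*2))+((8*x)+z))*(((a+z)*(a+7))*((1*y)+(3*4)))))*1) -> (((6*((4*5)*(z*b)))+(((7*1)*(1*b))*(1*(6*a))))*((((b*b)+(5*2))+((8*x)+z))*(((a+z)*(a+7))*((1*y)+(3*4))))); overall: ((((6*((4*5)*(z*b)))+(((7*1)*(1*b))*(1*(6*a))))*((((b*b)+(5*2))+((8*x)+z))*(((a+z)*(a+7))*((1*y)+(3*4)))))*1) -> (((6*((4*5)*(z*b)))+(((7*1)*(1*b))*(1*(6*a))))*((((b*b)+(5*2))+((8*x)+z))*(((a+z)*(a+7))*((1*y)+(3*4)))))
Step 3: at LLRL: (4*5) -> 20; overall: (((6*((4*5)*(z*b)))+(((7*1)*(1*b))*(1*(6*a))))*((((b*b)+(5*2))+((8*x)+z))*(((a+z)*(a+7))*((1*y)+(3*4))))) -> (((6*(20*(z*b)))+(((7*1)*(1*b))*(1*(6*a))))*((((b*b)+(5*2))+((8*x)+z))*(((a+z)*(a+7))*((1*y)+(3*4)))))
Step 4: at LRLL: (7*1) -> 7; overall: (((6*(20*(z*b)))+(((7*1)*(1*b))*(1*(6*a))))*((((b*b)+(5*2))+((8*x)+z))*(((a+z)*(a+7))*((1*y)+(3*4))))) -> (((6*(20*(z*b)))+((7*(1*b))*(1*(6*a))))*((((b*b)+(5*2))+((8*x)+z))*(((a+z)*(a+7))*((1*y)+(3*4)))))
Step 5: at LRLR: (1*b) -> b; overall: (((6*(20*(z*b)))+((7*(1*b))*(1*(6*a))))*((((b*b)+(5*2))+((8*x)+z))*(((a+z)*(a+7))*((1*y)+(3*4))))) -> (((6*(20*(z*b)))+((7*b)*(1*(6*a))))*((((b*b)+(5*2))+((8*x)+z))*(((a+z)*(a+7))*((1*y)+(3*4)))))
Step 6: at LRR: (1*(6*a)) -> (6*a); overall: (((6*(20*(z*b)))+((7*b)*(1*(6*a))))*((((b*b)+(5*2))+((8*x)+z))*(((a+z)*(a+7))*((1*y)+(3*4))))) -> (((6*(20*(z*b)))+((7*b)*(6*a)))*((((b*b)+(5*2))+((8*x)+z))*(((a+z)*(a+7))*((1*y)+(3*4)))))
Step 7: at RLLR: (5*2) -> 10; overall: (((6*(20*(z*b)))+((7*b)*(6*a)))*((((b*b)+(5*2))+((8*x)+z))*(((a+z)*(a+7))*((1*y)+(3*4))))) -> (((6*(20*(z*b)))+((7*b)*(6*a)))*((((b*b)+10)+((8*x)+z))*(((a+z)*(a+7))*((1*y)+(3*4)))))
Step 8: at RRRL: (1*y) -> y; overall: (((6*(20*(z*b)))+((7*b)*(6*a)))*((((b*b)+10)+((8*x)+z))*(((a+z)*(a+7))*((1*y)+(3*4))))) -> (((6*(20*(z*b)))+((7*b)*(6*a)))*((((b*b)+10)+((8*x)+z))*(((a+z)*(a+7))*(y+(3*4)))))
Step 9: at RRRR: (3*4) -> 12; overall: (((6*(20*(z*b)))+((7*b)*(6*a)))*((((b*b)+10)+((8*x)+z))*(((a+z)*(a+7))*(y+(3*4))))) -> (((6*(20*(z*b)))+((7*b)*(6*a)))*((((b*b)+10)+((8*x)+z))*(((a+z)*(a+7))*(y+12))))
Fixed point: (((6*(20*(z*b)))+((7*b)*(6*a)))*((((b*b)+10)+((8*x)+z))*(((a+z)*(a+7))*(y+12))))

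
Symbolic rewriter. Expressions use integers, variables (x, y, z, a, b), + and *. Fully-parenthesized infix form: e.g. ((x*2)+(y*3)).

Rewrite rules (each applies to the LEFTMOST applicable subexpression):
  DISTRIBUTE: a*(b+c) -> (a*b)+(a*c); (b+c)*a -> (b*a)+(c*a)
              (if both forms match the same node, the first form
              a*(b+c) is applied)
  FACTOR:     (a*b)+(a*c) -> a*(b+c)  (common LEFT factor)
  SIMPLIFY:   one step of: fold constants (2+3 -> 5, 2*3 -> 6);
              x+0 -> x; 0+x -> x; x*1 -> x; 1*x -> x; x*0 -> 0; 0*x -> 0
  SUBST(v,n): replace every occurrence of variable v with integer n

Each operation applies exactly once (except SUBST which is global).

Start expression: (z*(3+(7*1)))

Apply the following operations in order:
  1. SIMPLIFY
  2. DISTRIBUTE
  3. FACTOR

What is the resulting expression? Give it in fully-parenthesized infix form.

Start: (z*(3+(7*1)))
Apply SIMPLIFY at RR (target: (7*1)): (z*(3+(7*1))) -> (z*(3+7))
Apply DISTRIBUTE at root (target: (z*(3+7))): (z*(3+7)) -> ((z*3)+(z*7))
Apply FACTOR at root (target: ((z*3)+(z*7))): ((z*3)+(z*7)) -> (z*(3+7))

Answer: (z*(3+7))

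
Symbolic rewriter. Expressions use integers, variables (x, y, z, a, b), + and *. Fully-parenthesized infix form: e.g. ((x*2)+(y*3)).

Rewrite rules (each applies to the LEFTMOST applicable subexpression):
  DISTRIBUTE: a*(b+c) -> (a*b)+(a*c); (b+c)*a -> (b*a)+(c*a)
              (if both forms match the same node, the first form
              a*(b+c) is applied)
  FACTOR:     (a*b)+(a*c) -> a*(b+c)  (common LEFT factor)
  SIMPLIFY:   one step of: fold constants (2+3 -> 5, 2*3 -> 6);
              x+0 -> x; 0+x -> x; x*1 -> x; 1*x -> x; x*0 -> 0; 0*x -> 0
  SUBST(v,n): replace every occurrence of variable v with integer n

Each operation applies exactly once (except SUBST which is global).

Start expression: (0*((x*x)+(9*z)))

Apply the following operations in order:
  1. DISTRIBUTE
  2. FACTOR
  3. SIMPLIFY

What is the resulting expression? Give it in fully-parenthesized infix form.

Start: (0*((x*x)+(9*z)))
Apply DISTRIBUTE at root (target: (0*((x*x)+(9*z)))): (0*((x*x)+(9*z))) -> ((0*(x*x))+(0*(9*z)))
Apply FACTOR at root (target: ((0*(x*x))+(0*(9*z)))): ((0*(x*x))+(0*(9*z))) -> (0*((x*x)+(9*z)))
Apply SIMPLIFY at root (target: (0*((x*x)+(9*z)))): (0*((x*x)+(9*z))) -> 0

Answer: 0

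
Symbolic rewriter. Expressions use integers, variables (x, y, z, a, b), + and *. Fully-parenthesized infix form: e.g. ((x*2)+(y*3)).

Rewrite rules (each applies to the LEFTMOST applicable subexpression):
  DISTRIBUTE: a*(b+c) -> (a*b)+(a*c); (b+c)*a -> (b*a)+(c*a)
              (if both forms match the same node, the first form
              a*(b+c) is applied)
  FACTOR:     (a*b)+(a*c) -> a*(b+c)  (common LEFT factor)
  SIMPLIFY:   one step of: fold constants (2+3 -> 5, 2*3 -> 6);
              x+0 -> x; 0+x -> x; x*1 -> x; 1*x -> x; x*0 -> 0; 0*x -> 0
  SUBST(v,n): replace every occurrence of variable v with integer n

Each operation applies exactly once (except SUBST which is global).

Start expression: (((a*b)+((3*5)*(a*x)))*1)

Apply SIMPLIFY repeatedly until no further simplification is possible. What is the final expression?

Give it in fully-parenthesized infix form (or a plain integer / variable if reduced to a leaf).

Answer: ((a*b)+(15*(a*x)))

Derivation:
Start: (((a*b)+((3*5)*(a*x)))*1)
Step 1: at root: (((a*b)+((3*5)*(a*x)))*1) -> ((a*b)+((3*5)*(a*x))); overall: (((a*b)+((3*5)*(a*x)))*1) -> ((a*b)+((3*5)*(a*x)))
Step 2: at RL: (3*5) -> 15; overall: ((a*b)+((3*5)*(a*x))) -> ((a*b)+(15*(a*x)))
Fixed point: ((a*b)+(15*(a*x)))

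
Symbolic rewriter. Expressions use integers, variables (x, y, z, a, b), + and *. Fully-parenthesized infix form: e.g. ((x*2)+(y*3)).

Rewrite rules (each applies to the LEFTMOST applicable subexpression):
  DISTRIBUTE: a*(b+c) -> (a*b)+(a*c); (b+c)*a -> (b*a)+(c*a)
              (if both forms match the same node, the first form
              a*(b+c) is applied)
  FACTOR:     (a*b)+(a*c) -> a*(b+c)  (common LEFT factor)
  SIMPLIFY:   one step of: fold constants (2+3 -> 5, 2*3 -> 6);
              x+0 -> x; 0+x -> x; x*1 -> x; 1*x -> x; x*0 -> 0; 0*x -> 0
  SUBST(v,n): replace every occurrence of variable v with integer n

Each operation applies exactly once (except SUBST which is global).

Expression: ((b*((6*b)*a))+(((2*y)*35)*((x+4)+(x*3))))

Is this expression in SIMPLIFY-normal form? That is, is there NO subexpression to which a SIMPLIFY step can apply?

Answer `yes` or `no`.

Answer: yes

Derivation:
Expression: ((b*((6*b)*a))+(((2*y)*35)*((x+4)+(x*3))))
Scanning for simplifiable subexpressions (pre-order)...
  at root: ((b*((6*b)*a))+(((2*y)*35)*((x+4)+(x*3)))) (not simplifiable)
  at L: (b*((6*b)*a)) (not simplifiable)
  at LR: ((6*b)*a) (not simplifiable)
  at LRL: (6*b) (not simplifiable)
  at R: (((2*y)*35)*((x+4)+(x*3))) (not simplifiable)
  at RL: ((2*y)*35) (not simplifiable)
  at RLL: (2*y) (not simplifiable)
  at RR: ((x+4)+(x*3)) (not simplifiable)
  at RRL: (x+4) (not simplifiable)
  at RRR: (x*3) (not simplifiable)
Result: no simplifiable subexpression found -> normal form.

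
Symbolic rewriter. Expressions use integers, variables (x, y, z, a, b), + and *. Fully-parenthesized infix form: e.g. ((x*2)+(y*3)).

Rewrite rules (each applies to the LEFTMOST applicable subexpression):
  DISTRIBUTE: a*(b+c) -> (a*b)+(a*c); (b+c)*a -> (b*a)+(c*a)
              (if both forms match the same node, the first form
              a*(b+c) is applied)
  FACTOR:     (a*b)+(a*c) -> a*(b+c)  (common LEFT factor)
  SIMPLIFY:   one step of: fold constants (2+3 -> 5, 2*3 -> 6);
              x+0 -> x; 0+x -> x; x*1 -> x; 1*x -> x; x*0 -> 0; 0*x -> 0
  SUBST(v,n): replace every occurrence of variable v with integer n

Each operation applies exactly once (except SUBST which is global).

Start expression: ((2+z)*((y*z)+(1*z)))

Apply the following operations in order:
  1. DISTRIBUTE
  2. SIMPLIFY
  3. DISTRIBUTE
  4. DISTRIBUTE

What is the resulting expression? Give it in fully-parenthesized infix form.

Answer: (((2*(y*z))+(z*(y*z)))+((2*z)+(z*z)))

Derivation:
Start: ((2+z)*((y*z)+(1*z)))
Apply DISTRIBUTE at root (target: ((2+z)*((y*z)+(1*z)))): ((2+z)*((y*z)+(1*z))) -> (((2+z)*(y*z))+((2+z)*(1*z)))
Apply SIMPLIFY at RR (target: (1*z)): (((2+z)*(y*z))+((2+z)*(1*z))) -> (((2+z)*(y*z))+((2+z)*z))
Apply DISTRIBUTE at L (target: ((2+z)*(y*z))): (((2+z)*(y*z))+((2+z)*z)) -> (((2*(y*z))+(z*(y*z)))+((2+z)*z))
Apply DISTRIBUTE at R (target: ((2+z)*z)): (((2*(y*z))+(z*(y*z)))+((2+z)*z)) -> (((2*(y*z))+(z*(y*z)))+((2*z)+(z*z)))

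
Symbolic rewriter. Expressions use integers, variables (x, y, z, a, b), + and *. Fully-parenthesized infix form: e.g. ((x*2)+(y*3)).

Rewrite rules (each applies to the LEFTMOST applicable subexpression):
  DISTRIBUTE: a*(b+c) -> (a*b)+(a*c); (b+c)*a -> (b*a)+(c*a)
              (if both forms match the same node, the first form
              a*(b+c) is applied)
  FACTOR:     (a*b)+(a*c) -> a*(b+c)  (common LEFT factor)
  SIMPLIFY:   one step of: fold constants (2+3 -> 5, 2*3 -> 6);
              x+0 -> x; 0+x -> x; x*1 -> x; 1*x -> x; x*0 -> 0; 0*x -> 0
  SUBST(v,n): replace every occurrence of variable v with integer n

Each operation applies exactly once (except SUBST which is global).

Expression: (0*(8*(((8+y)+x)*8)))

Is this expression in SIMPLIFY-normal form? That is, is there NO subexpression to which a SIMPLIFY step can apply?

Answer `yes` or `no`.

Answer: no

Derivation:
Expression: (0*(8*(((8+y)+x)*8)))
Scanning for simplifiable subexpressions (pre-order)...
  at root: (0*(8*(((8+y)+x)*8))) (SIMPLIFIABLE)
  at R: (8*(((8+y)+x)*8)) (not simplifiable)
  at RR: (((8+y)+x)*8) (not simplifiable)
  at RRL: ((8+y)+x) (not simplifiable)
  at RRLL: (8+y) (not simplifiable)
Found simplifiable subexpr at path root: (0*(8*(((8+y)+x)*8)))
One SIMPLIFY step would give: 0
-> NOT in normal form.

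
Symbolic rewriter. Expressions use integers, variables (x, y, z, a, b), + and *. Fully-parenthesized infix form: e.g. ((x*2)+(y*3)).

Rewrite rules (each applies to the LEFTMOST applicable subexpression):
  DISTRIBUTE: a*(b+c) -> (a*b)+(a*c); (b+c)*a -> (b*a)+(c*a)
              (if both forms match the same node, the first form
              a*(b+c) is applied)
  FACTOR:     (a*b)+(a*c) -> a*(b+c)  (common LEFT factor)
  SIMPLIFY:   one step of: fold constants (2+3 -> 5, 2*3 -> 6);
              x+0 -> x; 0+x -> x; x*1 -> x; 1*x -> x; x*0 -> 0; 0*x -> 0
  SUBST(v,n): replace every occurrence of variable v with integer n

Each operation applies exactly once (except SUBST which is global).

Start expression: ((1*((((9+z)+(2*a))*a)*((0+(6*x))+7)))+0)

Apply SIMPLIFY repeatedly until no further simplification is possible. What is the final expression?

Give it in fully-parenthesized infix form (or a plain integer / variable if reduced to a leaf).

Start: ((1*((((9+z)+(2*a))*a)*((0+(6*x))+7)))+0)
Step 1: at root: ((1*((((9+z)+(2*a))*a)*((0+(6*x))+7)))+0) -> (1*((((9+z)+(2*a))*a)*((0+(6*x))+7))); overall: ((1*((((9+z)+(2*a))*a)*((0+(6*x))+7)))+0) -> (1*((((9+z)+(2*a))*a)*((0+(6*x))+7)))
Step 2: at root: (1*((((9+z)+(2*a))*a)*((0+(6*x))+7))) -> ((((9+z)+(2*a))*a)*((0+(6*x))+7)); overall: (1*((((9+z)+(2*a))*a)*((0+(6*x))+7))) -> ((((9+z)+(2*a))*a)*((0+(6*x))+7))
Step 3: at RL: (0+(6*x)) -> (6*x); overall: ((((9+z)+(2*a))*a)*((0+(6*x))+7)) -> ((((9+z)+(2*a))*a)*((6*x)+7))
Fixed point: ((((9+z)+(2*a))*a)*((6*x)+7))

Answer: ((((9+z)+(2*a))*a)*((6*x)+7))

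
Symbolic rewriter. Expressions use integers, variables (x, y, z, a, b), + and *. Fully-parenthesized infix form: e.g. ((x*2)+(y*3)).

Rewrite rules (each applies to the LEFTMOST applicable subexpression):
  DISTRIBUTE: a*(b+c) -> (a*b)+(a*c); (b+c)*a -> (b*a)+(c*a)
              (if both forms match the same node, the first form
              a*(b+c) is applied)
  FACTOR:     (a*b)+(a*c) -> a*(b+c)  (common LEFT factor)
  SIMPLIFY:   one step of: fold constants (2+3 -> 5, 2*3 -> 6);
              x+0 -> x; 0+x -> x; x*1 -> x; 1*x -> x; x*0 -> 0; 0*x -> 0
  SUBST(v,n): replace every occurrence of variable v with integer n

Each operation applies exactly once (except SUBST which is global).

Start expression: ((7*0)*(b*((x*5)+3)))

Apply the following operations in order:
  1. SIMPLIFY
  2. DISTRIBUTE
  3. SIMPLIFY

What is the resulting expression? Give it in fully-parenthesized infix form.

Start: ((7*0)*(b*((x*5)+3)))
Apply SIMPLIFY at L (target: (7*0)): ((7*0)*(b*((x*5)+3))) -> (0*(b*((x*5)+3)))
Apply DISTRIBUTE at R (target: (b*((x*5)+3))): (0*(b*((x*5)+3))) -> (0*((b*(x*5))+(b*3)))
Apply SIMPLIFY at root (target: (0*((b*(x*5))+(b*3)))): (0*((b*(x*5))+(b*3))) -> 0

Answer: 0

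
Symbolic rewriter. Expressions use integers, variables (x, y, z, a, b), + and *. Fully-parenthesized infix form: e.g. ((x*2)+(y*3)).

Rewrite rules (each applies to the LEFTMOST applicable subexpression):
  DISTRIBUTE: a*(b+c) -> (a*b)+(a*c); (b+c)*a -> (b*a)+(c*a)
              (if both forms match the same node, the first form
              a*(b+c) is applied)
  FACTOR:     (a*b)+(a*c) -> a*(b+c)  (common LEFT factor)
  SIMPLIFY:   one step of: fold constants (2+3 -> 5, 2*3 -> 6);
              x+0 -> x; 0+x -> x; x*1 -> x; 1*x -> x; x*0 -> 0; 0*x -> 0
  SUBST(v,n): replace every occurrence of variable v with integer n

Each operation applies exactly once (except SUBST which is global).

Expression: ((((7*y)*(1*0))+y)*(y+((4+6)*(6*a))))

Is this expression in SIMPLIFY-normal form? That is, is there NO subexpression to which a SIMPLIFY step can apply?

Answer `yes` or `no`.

Answer: no

Derivation:
Expression: ((((7*y)*(1*0))+y)*(y+((4+6)*(6*a))))
Scanning for simplifiable subexpressions (pre-order)...
  at root: ((((7*y)*(1*0))+y)*(y+((4+6)*(6*a)))) (not simplifiable)
  at L: (((7*y)*(1*0))+y) (not simplifiable)
  at LL: ((7*y)*(1*0)) (not simplifiable)
  at LLL: (7*y) (not simplifiable)
  at LLR: (1*0) (SIMPLIFIABLE)
  at R: (y+((4+6)*(6*a))) (not simplifiable)
  at RR: ((4+6)*(6*a)) (not simplifiable)
  at RRL: (4+6) (SIMPLIFIABLE)
  at RRR: (6*a) (not simplifiable)
Found simplifiable subexpr at path LLR: (1*0)
One SIMPLIFY step would give: ((((7*y)*0)+y)*(y+((4+6)*(6*a))))
-> NOT in normal form.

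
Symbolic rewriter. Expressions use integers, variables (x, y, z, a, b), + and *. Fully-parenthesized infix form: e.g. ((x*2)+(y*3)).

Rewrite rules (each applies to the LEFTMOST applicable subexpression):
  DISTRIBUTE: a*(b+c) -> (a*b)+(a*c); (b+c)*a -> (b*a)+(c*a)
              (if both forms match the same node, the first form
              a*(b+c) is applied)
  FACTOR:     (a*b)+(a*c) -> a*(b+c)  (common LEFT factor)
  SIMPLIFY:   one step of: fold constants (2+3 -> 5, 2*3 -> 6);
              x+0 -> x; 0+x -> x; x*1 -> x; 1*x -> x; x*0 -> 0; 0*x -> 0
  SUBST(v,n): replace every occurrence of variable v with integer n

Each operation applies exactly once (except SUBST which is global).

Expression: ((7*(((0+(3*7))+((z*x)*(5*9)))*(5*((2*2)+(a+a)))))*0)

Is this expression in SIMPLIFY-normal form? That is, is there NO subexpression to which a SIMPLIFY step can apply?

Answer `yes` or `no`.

Expression: ((7*(((0+(3*7))+((z*x)*(5*9)))*(5*((2*2)+(a+a)))))*0)
Scanning for simplifiable subexpressions (pre-order)...
  at root: ((7*(((0+(3*7))+((z*x)*(5*9)))*(5*((2*2)+(a+a)))))*0) (SIMPLIFIABLE)
  at L: (7*(((0+(3*7))+((z*x)*(5*9)))*(5*((2*2)+(a+a))))) (not simplifiable)
  at LR: (((0+(3*7))+((z*x)*(5*9)))*(5*((2*2)+(a+a)))) (not simplifiable)
  at LRL: ((0+(3*7))+((z*x)*(5*9))) (not simplifiable)
  at LRLL: (0+(3*7)) (SIMPLIFIABLE)
  at LRLLR: (3*7) (SIMPLIFIABLE)
  at LRLR: ((z*x)*(5*9)) (not simplifiable)
  at LRLRL: (z*x) (not simplifiable)
  at LRLRR: (5*9) (SIMPLIFIABLE)
  at LRR: (5*((2*2)+(a+a))) (not simplifiable)
  at LRRR: ((2*2)+(a+a)) (not simplifiable)
  at LRRRL: (2*2) (SIMPLIFIABLE)
  at LRRRR: (a+a) (not simplifiable)
Found simplifiable subexpr at path root: ((7*(((0+(3*7))+((z*x)*(5*9)))*(5*((2*2)+(a+a)))))*0)
One SIMPLIFY step would give: 0
-> NOT in normal form.

Answer: no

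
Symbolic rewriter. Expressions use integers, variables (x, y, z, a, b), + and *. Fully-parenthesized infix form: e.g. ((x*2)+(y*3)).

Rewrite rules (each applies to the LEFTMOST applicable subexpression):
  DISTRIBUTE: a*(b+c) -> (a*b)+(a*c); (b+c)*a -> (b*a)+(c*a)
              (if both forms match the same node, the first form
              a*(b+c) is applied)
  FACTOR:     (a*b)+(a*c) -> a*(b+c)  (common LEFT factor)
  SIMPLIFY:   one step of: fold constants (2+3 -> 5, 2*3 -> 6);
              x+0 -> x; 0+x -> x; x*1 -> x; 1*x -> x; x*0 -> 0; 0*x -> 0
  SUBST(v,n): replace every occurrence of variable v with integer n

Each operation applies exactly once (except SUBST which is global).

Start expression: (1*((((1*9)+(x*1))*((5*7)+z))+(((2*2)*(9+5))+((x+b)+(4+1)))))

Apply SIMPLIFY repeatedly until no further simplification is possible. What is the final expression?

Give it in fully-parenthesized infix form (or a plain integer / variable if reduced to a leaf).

Start: (1*((((1*9)+(x*1))*((5*7)+z))+(((2*2)*(9+5))+((x+b)+(4+1)))))
Step 1: at root: (1*((((1*9)+(x*1))*((5*7)+z))+(((2*2)*(9+5))+((x+b)+(4+1))))) -> ((((1*9)+(x*1))*((5*7)+z))+(((2*2)*(9+5))+((x+b)+(4+1)))); overall: (1*((((1*9)+(x*1))*((5*7)+z))+(((2*2)*(9+5))+((x+b)+(4+1))))) -> ((((1*9)+(x*1))*((5*7)+z))+(((2*2)*(9+5))+((x+b)+(4+1))))
Step 2: at LLL: (1*9) -> 9; overall: ((((1*9)+(x*1))*((5*7)+z))+(((2*2)*(9+5))+((x+b)+(4+1)))) -> (((9+(x*1))*((5*7)+z))+(((2*2)*(9+5))+((x+b)+(4+1))))
Step 3: at LLR: (x*1) -> x; overall: (((9+(x*1))*((5*7)+z))+(((2*2)*(9+5))+((x+b)+(4+1)))) -> (((9+x)*((5*7)+z))+(((2*2)*(9+5))+((x+b)+(4+1))))
Step 4: at LRL: (5*7) -> 35; overall: (((9+x)*((5*7)+z))+(((2*2)*(9+5))+((x+b)+(4+1)))) -> (((9+x)*(35+z))+(((2*2)*(9+5))+((x+b)+(4+1))))
Step 5: at RLL: (2*2) -> 4; overall: (((9+x)*(35+z))+(((2*2)*(9+5))+((x+b)+(4+1)))) -> (((9+x)*(35+z))+((4*(9+5))+((x+b)+(4+1))))
Step 6: at RLR: (9+5) -> 14; overall: (((9+x)*(35+z))+((4*(9+5))+((x+b)+(4+1)))) -> (((9+x)*(35+z))+((4*14)+((x+b)+(4+1))))
Step 7: at RL: (4*14) -> 56; overall: (((9+x)*(35+z))+((4*14)+((x+b)+(4+1)))) -> (((9+x)*(35+z))+(56+((x+b)+(4+1))))
Step 8: at RRR: (4+1) -> 5; overall: (((9+x)*(35+z))+(56+((x+b)+(4+1)))) -> (((9+x)*(35+z))+(56+((x+b)+5)))
Fixed point: (((9+x)*(35+z))+(56+((x+b)+5)))

Answer: (((9+x)*(35+z))+(56+((x+b)+5)))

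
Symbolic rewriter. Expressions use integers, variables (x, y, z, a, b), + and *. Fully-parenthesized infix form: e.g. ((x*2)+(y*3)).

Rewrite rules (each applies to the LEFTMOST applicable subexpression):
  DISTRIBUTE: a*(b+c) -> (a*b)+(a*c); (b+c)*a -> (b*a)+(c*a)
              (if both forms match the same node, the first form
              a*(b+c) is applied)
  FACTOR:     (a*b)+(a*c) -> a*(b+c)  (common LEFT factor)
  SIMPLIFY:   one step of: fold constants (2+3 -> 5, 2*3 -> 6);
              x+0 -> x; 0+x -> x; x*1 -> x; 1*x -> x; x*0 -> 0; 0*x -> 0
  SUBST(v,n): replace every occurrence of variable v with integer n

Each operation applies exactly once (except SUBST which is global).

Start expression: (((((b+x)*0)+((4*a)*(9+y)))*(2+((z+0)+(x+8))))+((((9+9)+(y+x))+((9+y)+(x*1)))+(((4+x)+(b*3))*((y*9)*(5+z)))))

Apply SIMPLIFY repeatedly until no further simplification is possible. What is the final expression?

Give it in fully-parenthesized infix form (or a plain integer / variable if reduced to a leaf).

Start: (((((b+x)*0)+((4*a)*(9+y)))*(2+((z+0)+(x+8))))+((((9+9)+(y+x))+((9+y)+(x*1)))+(((4+x)+(b*3))*((y*9)*(5+z)))))
Step 1: at LLL: ((b+x)*0) -> 0; overall: (((((b+x)*0)+((4*a)*(9+y)))*(2+((z+0)+(x+8))))+((((9+9)+(y+x))+((9+y)+(x*1)))+(((4+x)+(b*3))*((y*9)*(5+z))))) -> (((0+((4*a)*(9+y)))*(2+((z+0)+(x+8))))+((((9+9)+(y+x))+((9+y)+(x*1)))+(((4+x)+(b*3))*((y*9)*(5+z)))))
Step 2: at LL: (0+((4*a)*(9+y))) -> ((4*a)*(9+y)); overall: (((0+((4*a)*(9+y)))*(2+((z+0)+(x+8))))+((((9+9)+(y+x))+((9+y)+(x*1)))+(((4+x)+(b*3))*((y*9)*(5+z))))) -> ((((4*a)*(9+y))*(2+((z+0)+(x+8))))+((((9+9)+(y+x))+((9+y)+(x*1)))+(((4+x)+(b*3))*((y*9)*(5+z)))))
Step 3: at LRRL: (z+0) -> z; overall: ((((4*a)*(9+y))*(2+((z+0)+(x+8))))+((((9+9)+(y+x))+((9+y)+(x*1)))+(((4+x)+(b*3))*((y*9)*(5+z))))) -> ((((4*a)*(9+y))*(2+(z+(x+8))))+((((9+9)+(y+x))+((9+y)+(x*1)))+(((4+x)+(b*3))*((y*9)*(5+z)))))
Step 4: at RLLL: (9+9) -> 18; overall: ((((4*a)*(9+y))*(2+(z+(x+8))))+((((9+9)+(y+x))+((9+y)+(x*1)))+(((4+x)+(b*3))*((y*9)*(5+z))))) -> ((((4*a)*(9+y))*(2+(z+(x+8))))+(((18+(y+x))+((9+y)+(x*1)))+(((4+x)+(b*3))*((y*9)*(5+z)))))
Step 5: at RLRR: (x*1) -> x; overall: ((((4*a)*(9+y))*(2+(z+(x+8))))+(((18+(y+x))+((9+y)+(x*1)))+(((4+x)+(b*3))*((y*9)*(5+z))))) -> ((((4*a)*(9+y))*(2+(z+(x+8))))+(((18+(y+x))+((9+y)+x))+(((4+x)+(b*3))*((y*9)*(5+z)))))
Fixed point: ((((4*a)*(9+y))*(2+(z+(x+8))))+(((18+(y+x))+((9+y)+x))+(((4+x)+(b*3))*((y*9)*(5+z)))))

Answer: ((((4*a)*(9+y))*(2+(z+(x+8))))+(((18+(y+x))+((9+y)+x))+(((4+x)+(b*3))*((y*9)*(5+z)))))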